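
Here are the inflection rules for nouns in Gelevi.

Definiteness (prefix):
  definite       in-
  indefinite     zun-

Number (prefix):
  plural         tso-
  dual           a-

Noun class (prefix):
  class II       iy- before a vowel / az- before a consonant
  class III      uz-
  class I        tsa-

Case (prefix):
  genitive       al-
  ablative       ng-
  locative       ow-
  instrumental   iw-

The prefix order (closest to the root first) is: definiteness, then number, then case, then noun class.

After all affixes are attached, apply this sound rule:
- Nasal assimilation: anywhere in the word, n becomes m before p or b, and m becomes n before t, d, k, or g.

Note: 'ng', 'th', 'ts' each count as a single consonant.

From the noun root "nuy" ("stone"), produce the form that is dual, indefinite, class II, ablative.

azngazunnuy

Attach definiteness indefinite zun- → zunnuy.
Attach number dual a- → azunnuy.
Attach case ablative ng- → ngazunnuy.
Attach noun class class II az- (before consonant 'ng') → azngazunnuy.
Nasal assimilation: no change.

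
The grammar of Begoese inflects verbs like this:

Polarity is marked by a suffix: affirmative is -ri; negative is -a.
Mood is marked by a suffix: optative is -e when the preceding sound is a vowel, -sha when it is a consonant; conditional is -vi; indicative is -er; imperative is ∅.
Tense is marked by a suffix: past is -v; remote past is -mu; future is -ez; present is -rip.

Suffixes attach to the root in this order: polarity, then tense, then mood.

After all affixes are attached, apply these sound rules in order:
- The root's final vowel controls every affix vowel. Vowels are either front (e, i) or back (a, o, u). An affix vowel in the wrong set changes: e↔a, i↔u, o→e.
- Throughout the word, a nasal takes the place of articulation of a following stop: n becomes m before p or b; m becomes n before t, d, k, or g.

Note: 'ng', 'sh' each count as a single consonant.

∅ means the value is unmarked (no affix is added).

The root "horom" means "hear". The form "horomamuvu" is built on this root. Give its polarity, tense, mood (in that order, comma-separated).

Segment: horom-a-mu-vi.
polarity: -a → negative.
tense: -mu → remote past.
mood: -vi → conditional.

negative, remote past, conditional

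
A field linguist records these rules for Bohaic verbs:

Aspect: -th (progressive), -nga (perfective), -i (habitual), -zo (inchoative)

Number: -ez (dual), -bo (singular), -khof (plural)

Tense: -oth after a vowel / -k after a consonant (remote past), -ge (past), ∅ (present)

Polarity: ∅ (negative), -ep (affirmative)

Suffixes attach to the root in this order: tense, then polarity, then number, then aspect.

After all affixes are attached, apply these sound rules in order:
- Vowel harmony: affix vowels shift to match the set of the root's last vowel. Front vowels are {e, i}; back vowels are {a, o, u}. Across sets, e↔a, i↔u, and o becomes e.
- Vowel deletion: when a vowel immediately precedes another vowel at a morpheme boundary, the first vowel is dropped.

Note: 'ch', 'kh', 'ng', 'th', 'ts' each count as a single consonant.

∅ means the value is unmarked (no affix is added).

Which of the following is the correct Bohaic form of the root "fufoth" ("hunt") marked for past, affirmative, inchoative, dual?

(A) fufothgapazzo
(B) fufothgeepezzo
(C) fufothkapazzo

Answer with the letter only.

Attach tense past -ge → fufothge.
Attach polarity affirmative -ep → fufothgeep.
Attach number dual -ez → fufothgeepez.
Attach aspect inchoative -zo → fufothgeepezzo.
Apply vowel harmony: fufothgeepezzo → fufothgaapazzo.
Apply vowel deletion: fufothgaapazzo → fufothgapazzo.
So the correct form is fufothgapazzo, option (A).
(B) fufothgeepezzo is wrong: it fails to apply the sound rule(s).
(C) fufothkapazzo is wrong: it uses remote past instead of past for tense.

A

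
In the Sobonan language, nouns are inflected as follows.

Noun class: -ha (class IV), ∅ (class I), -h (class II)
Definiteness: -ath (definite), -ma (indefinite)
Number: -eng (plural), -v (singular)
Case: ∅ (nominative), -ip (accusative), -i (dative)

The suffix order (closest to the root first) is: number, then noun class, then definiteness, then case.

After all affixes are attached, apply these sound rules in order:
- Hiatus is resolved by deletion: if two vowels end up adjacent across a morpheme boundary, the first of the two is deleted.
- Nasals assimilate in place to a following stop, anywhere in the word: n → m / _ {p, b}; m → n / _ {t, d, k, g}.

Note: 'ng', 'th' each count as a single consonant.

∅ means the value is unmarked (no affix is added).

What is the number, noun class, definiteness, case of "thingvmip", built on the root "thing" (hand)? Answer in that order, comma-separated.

Segment: thing-v-ma-ip.
number: -v → singular.
noun class: ∅ → class I.
definiteness: -ma → indefinite.
case: -ip → accusative.

singular, class I, indefinite, accusative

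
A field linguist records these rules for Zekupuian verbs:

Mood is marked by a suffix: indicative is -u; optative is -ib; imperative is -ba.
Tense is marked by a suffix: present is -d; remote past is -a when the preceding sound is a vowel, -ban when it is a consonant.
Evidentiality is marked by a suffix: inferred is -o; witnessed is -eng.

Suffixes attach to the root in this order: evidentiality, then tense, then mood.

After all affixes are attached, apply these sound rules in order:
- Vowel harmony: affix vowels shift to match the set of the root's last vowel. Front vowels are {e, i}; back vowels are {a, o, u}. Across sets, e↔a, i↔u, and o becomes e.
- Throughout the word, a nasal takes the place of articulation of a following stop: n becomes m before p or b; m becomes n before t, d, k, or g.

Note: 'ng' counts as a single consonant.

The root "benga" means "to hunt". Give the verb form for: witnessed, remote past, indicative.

bengaangbanu

Attach evidentiality witnessed -eng → bengaeng.
Attach tense remote past -ban (after consonant 'ng') → bengaengban.
Attach mood indicative -u → bengaengbanu.
Apply vowel harmony: bengaengbanu → bengaangbanu.
Nasal assimilation: no change.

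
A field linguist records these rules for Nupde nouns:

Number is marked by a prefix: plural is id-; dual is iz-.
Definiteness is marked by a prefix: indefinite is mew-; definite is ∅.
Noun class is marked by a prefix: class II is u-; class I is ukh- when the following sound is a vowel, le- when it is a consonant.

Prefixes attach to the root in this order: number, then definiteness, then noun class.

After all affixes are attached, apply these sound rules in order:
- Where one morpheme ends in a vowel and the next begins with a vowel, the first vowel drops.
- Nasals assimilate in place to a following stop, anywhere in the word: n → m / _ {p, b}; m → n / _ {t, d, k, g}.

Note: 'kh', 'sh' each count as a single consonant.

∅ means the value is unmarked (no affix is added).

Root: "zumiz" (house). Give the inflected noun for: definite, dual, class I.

ukhizzumiz

Attach number dual iz- → izzumiz.
definiteness = definite: zero marking, form stays izzumiz.
Attach noun class class I ukh- (before vowel 'i') → ukhizzumiz.
Vowel deletion: no change.
Nasal assimilation: no change.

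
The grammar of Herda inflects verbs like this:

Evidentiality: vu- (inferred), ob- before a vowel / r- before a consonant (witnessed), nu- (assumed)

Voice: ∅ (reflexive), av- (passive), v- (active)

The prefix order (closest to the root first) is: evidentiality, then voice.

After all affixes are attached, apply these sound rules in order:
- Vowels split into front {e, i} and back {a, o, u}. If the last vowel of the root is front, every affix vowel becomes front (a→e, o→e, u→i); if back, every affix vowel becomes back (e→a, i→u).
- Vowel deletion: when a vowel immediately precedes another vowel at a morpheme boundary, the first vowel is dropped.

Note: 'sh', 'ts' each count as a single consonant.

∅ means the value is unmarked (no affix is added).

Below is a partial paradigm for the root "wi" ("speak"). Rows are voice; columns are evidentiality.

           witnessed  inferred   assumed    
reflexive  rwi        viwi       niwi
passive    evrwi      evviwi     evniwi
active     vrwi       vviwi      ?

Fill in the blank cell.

Attach evidentiality assumed nu- → nuwi.
Attach voice active v- → vnuwi.
Apply vowel harmony: vnuwi → vniwi.
Vowel deletion: no change.

vniwi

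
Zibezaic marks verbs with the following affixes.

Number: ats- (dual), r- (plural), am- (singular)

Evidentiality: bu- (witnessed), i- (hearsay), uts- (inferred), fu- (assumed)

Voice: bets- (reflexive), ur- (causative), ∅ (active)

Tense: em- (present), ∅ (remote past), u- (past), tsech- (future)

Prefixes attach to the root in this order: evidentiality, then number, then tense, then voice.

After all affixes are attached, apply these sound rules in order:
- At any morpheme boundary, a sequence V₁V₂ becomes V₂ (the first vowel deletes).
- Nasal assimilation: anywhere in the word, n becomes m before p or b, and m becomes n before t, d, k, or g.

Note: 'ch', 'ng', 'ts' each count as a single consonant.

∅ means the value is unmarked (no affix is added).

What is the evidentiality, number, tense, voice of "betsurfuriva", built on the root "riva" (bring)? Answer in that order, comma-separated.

assumed, plural, past, reflexive

Segment: bets-u-r-fu-riva.
evidentiality: fu- → assumed.
number: r- → plural.
tense: u- → past.
voice: bets- → reflexive.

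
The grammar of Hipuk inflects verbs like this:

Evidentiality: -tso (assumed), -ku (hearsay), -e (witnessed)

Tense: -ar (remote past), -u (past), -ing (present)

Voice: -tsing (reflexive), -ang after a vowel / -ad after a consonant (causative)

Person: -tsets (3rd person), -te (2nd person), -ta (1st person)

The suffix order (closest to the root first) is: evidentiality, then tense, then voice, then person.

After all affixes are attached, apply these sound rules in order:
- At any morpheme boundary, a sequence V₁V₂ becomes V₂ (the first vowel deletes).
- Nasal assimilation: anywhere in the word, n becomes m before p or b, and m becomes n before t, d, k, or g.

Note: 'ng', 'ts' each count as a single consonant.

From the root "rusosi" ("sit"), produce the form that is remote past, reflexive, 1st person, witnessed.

Attach evidentiality witnessed -e → rusosie.
Attach tense remote past -ar → rusosiear.
Attach voice reflexive -tsing → rusosieartsing.
Attach person 1st person -ta → rusosieartsingta.
Apply vowel deletion: rusosieartsingta → rusosartsingta.
Nasal assimilation: no change.

rusosartsingta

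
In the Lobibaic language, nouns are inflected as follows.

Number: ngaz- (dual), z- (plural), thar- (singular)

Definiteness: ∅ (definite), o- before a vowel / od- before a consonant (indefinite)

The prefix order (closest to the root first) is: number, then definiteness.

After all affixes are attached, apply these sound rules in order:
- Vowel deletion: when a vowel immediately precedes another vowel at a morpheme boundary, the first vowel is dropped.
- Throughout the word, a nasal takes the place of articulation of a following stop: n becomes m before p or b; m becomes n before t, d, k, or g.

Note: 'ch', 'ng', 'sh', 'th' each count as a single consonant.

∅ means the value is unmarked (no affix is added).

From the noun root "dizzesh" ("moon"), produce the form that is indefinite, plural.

odzdizzesh

Attach number plural z- → zdizzesh.
Attach definiteness indefinite od- (before consonant 'z') → odzdizzesh.
Vowel deletion: no change.
Nasal assimilation: no change.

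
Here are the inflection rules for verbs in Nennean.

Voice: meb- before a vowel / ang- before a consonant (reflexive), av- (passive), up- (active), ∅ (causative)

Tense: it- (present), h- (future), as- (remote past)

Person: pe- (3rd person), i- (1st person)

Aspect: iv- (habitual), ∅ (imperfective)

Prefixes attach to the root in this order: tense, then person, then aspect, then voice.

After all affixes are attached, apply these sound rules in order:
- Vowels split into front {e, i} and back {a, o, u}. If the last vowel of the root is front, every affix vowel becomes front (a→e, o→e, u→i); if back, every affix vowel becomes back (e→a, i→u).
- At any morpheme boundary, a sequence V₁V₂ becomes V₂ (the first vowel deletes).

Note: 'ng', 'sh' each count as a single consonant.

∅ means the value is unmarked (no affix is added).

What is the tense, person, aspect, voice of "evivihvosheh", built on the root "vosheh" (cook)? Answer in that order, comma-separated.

Segment: av-iv-i-h-vosheh.
tense: h- → future.
person: i- → 1st person.
aspect: iv- → habitual.
voice: av- → passive.

future, 1st person, habitual, passive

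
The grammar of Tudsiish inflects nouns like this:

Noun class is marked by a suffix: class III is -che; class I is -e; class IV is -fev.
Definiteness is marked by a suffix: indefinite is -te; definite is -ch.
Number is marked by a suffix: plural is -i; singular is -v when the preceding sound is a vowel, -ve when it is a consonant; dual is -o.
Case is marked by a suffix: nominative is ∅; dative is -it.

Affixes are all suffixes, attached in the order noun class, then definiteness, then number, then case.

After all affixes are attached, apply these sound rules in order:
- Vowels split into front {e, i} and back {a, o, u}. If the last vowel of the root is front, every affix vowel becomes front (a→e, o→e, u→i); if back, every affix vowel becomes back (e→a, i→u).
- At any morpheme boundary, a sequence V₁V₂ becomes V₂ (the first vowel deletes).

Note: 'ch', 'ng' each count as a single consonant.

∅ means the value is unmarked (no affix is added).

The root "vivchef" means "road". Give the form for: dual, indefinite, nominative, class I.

vivchefete

Attach noun class class I -e → vivchefe.
Attach definiteness indefinite -te → vivchefete.
Attach number dual -o → vivchefeteo.
case = nominative: zero marking, form stays vivchefeteo.
Apply vowel harmony: vivchefeteo → vivchefetee.
Apply vowel deletion: vivchefetee → vivchefete.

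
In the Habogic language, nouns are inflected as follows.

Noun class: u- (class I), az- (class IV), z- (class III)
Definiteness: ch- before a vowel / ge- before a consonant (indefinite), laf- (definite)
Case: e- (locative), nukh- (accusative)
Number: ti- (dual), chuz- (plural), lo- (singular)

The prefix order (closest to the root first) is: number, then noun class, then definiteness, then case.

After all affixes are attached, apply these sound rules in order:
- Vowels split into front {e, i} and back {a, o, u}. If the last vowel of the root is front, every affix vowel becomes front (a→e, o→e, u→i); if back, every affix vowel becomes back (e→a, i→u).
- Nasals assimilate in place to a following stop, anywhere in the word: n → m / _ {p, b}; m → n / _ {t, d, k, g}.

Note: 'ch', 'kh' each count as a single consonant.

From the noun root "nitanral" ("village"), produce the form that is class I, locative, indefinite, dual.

achutunitanral

Attach number dual ti- → tinitanral.
Attach noun class class I u- → utinitanral.
Attach definiteness indefinite ch- (before vowel 'u') → chutinitanral.
Attach case locative e- → echutinitanral.
Apply vowel harmony: echutinitanral → achutunitanral.
Nasal assimilation: no change.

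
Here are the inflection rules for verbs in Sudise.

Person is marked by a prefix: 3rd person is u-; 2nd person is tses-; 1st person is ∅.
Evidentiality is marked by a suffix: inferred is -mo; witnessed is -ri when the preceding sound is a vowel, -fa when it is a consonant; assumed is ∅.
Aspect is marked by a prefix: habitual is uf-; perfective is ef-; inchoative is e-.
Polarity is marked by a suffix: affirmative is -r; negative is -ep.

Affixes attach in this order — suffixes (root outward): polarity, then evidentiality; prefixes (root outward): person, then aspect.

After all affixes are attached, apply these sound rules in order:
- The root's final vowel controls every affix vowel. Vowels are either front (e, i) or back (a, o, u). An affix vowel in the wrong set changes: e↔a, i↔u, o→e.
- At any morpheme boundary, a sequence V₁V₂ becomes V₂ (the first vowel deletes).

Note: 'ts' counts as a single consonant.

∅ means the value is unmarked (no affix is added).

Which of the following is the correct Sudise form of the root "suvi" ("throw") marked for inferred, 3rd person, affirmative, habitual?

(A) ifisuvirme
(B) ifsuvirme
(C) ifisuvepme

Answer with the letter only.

Attach polarity affirmative -r → suvir.
Attach person 3rd person u- → usuvir.
Attach aspect habitual uf- → ufusuvir.
Attach evidentiality inferred -mo → ufusuvirmo.
Apply vowel harmony: ufusuvirmo → ifisuvirme.
Vowel deletion: no change.
So the correct form is ifisuvirme, option (A).
(B) ifsuvirme is wrong: it has the affixes in the wrong order.
(C) ifisuvepme is wrong: it uses negative instead of affirmative for polarity.

A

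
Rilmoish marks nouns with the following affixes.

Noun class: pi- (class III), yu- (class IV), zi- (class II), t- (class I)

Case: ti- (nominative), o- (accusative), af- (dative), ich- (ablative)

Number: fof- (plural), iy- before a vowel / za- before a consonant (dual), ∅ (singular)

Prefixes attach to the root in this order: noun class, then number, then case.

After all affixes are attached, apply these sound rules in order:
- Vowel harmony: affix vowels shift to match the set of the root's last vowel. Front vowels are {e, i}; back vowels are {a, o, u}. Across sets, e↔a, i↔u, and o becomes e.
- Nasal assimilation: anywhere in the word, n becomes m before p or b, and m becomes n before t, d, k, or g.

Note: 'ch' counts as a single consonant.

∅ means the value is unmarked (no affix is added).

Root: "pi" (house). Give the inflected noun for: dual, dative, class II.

Attach noun class class II zi- → zipi.
Attach number dual za- (before consonant 'z') → zazipi.
Attach case dative af- → afzazipi.
Apply vowel harmony: afzazipi → efzezipi.
Nasal assimilation: no change.

efzezipi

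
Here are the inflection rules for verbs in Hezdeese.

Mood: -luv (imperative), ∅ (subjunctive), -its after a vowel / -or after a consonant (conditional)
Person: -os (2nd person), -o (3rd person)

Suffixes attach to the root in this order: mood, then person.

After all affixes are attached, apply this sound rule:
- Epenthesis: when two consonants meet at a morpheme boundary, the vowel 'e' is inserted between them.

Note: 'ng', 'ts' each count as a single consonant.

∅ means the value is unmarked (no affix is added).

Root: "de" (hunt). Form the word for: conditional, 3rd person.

Attach mood conditional -its (after vowel 'e') → deits.
Attach person 3rd person -o → deitso.
Epenthesis: no change.

deitso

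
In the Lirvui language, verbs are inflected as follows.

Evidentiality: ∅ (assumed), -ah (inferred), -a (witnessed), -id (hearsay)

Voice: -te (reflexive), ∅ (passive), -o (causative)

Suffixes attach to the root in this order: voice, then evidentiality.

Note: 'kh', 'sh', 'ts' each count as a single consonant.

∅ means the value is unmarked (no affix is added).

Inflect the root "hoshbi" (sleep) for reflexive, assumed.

Attach voice reflexive -te → hoshbite.
evidentiality = assumed: zero marking, form stays hoshbite.

hoshbite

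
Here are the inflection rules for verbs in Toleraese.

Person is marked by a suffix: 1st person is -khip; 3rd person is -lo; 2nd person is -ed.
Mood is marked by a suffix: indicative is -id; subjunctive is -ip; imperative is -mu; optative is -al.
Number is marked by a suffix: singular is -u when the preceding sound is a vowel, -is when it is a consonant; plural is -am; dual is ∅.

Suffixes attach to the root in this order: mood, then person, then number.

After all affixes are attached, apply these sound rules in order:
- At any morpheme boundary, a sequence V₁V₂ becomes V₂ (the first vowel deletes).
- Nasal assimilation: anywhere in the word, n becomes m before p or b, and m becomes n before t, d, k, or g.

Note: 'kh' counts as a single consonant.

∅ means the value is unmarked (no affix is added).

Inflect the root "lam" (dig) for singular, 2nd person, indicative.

lamidedis

Attach mood indicative -id → lamid.
Attach person 2nd person -ed → lamided.
Attach number singular -is (after consonant 'd') → lamidedis.
Vowel deletion: no change.
Nasal assimilation: no change.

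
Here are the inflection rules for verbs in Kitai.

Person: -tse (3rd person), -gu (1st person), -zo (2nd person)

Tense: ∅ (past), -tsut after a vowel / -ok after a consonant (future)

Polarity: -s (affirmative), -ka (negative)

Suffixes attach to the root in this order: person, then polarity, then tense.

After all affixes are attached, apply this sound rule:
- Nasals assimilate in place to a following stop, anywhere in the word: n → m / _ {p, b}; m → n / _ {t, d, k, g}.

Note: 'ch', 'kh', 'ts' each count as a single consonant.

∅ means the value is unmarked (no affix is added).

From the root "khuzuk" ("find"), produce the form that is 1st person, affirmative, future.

Attach person 1st person -gu → khuzukgu.
Attach polarity affirmative -s → khuzukgus.
Attach tense future -ok (after consonant 's') → khuzukgusok.
Nasal assimilation: no change.

khuzukgusok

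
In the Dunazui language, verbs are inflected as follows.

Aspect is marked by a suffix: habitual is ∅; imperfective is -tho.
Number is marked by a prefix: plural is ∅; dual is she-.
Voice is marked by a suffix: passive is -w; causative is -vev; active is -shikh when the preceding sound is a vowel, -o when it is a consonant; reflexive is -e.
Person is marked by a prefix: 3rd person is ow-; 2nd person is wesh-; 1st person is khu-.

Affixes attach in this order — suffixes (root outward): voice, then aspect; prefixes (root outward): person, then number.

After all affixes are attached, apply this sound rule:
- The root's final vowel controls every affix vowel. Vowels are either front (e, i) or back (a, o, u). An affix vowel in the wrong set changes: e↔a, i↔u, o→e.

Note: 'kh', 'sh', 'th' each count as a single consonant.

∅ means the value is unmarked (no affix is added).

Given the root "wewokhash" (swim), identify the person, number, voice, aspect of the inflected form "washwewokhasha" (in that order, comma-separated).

2nd person, plural, reflexive, habitual

Segment: wesh-wewokhash-e.
person: wesh- → 2nd person.
number: ∅ → plural.
voice: -e → reflexive.
aspect: ∅ → habitual.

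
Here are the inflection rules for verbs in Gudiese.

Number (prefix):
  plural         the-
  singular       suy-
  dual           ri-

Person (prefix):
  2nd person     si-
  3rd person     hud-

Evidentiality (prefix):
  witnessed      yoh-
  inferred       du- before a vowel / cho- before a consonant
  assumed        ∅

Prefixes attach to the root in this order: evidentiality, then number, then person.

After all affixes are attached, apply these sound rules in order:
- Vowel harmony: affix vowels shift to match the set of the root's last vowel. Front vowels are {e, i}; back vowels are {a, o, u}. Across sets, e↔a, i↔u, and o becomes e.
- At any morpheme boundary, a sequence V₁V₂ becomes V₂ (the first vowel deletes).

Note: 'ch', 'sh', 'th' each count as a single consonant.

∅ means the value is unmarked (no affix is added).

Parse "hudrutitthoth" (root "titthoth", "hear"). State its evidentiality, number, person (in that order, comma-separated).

Segment: hud-ri-titthoth.
evidentiality: ∅ → assumed.
number: ri- → dual.
person: hud- → 3rd person.

assumed, dual, 3rd person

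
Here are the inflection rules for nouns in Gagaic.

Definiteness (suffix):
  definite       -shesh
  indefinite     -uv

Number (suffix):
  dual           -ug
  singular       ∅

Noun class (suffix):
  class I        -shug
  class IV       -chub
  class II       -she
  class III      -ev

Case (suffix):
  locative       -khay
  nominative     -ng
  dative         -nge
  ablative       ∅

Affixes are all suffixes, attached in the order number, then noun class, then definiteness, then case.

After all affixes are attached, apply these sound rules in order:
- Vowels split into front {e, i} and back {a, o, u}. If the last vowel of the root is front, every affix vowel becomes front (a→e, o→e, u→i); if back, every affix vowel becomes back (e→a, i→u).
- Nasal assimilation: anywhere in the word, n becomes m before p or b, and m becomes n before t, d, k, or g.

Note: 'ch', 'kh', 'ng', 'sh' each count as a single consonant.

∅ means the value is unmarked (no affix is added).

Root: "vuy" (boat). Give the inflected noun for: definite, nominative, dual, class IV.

vuyugchubshashng

Attach number dual -ug → vuyug.
Attach noun class class IV -chub → vuyugchub.
Attach definiteness definite -shesh → vuyugchubshesh.
Attach case nominative -ng → vuyugchubsheshng.
Apply vowel harmony: vuyugchubsheshng → vuyugchubshashng.
Nasal assimilation: no change.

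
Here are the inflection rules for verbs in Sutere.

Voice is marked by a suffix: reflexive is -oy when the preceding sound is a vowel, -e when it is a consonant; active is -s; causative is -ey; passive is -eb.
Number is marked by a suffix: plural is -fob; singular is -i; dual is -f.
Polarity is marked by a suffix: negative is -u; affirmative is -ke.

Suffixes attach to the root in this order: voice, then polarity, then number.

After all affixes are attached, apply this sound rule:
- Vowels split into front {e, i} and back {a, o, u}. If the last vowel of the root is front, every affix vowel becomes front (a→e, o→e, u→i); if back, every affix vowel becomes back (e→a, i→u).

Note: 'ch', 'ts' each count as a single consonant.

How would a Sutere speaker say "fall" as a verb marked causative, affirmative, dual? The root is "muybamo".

Attach voice causative -ey → muybamoey.
Attach polarity affirmative -ke → muybamoeyke.
Attach number dual -f → muybamoeykef.
Apply vowel harmony: muybamoeykef → muybamoaykaf.

muybamoaykaf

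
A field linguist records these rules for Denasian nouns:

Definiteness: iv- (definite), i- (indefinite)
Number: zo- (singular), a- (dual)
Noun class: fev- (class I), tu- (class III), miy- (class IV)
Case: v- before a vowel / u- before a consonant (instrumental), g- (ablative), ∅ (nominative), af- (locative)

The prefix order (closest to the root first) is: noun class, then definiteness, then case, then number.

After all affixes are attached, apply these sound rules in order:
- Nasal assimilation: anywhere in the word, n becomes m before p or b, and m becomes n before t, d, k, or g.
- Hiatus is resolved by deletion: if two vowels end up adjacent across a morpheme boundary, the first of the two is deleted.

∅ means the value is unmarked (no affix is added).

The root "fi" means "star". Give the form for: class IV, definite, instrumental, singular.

zovivmiyfi

Attach noun class class IV miy- → miyfi.
Attach definiteness definite iv- → ivmiyfi.
Attach case instrumental v- (before vowel 'i') → vivmiyfi.
Attach number singular zo- → zovivmiyfi.
Nasal assimilation: no change.
Vowel deletion: no change.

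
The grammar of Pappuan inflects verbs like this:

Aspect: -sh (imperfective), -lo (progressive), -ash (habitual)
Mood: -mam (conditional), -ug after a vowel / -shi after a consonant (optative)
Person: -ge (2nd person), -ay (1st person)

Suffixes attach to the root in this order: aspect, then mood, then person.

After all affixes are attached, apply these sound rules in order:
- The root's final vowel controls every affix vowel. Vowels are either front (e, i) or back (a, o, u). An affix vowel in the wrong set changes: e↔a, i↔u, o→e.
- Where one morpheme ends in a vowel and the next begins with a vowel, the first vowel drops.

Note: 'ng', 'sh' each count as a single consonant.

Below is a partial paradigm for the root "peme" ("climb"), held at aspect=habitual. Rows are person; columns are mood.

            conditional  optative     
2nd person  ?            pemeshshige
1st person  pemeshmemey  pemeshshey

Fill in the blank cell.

pemeshmemge

Attach aspect habitual -ash → pemeash.
Attach mood conditional -mam → pemeashmam.
Attach person 2nd person -ge → pemeashmamge.
Apply vowel harmony: pemeashmamge → pemeeshmemge.
Apply vowel deletion: pemeeshmemge → pemeshmemge.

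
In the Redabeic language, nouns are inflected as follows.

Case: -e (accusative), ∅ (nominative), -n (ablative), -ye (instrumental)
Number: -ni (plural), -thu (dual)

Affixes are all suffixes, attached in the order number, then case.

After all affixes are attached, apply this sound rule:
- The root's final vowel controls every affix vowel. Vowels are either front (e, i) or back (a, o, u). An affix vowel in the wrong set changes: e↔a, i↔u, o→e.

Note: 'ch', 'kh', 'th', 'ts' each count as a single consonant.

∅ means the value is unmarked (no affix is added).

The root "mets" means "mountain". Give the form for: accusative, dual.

metsthie

Attach number dual -thu → metsthu.
Attach case accusative -e → metsthue.
Apply vowel harmony: metsthue → metsthie.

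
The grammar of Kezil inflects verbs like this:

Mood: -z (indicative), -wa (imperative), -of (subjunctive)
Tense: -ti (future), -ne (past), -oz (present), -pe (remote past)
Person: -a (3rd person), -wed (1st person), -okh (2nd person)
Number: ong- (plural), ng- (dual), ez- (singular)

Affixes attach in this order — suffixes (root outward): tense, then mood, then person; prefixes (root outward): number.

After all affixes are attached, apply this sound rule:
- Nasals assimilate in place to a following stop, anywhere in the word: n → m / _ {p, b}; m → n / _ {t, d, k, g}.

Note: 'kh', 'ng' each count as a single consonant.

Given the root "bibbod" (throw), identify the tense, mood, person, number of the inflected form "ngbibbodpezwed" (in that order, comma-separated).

Segment: ng-bibbod-pe-z-wed.
tense: -pe → remote past.
mood: -z → indicative.
person: -wed → 1st person.
number: ng- → dual.

remote past, indicative, 1st person, dual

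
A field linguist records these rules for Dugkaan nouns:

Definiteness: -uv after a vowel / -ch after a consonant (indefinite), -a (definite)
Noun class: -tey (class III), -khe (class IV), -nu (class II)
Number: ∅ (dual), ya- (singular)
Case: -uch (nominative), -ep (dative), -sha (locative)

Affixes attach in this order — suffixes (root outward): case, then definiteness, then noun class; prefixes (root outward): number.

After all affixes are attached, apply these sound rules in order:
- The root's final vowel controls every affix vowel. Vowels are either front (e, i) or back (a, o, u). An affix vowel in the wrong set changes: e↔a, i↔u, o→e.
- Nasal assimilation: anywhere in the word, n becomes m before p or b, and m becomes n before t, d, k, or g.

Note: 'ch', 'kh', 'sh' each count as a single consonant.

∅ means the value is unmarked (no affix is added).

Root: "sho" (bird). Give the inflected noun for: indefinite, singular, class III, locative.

Attach case locative -sha → shosha.
Attach definiteness indefinite -uv (after vowel 'a') → shoshauv.
Attach number singular ya- → yashoshauv.
Attach noun class class III -tey → yashoshauvtey.
Apply vowel harmony: yashoshauvtey → yashoshauvtay.
Nasal assimilation: no change.

yashoshauvtay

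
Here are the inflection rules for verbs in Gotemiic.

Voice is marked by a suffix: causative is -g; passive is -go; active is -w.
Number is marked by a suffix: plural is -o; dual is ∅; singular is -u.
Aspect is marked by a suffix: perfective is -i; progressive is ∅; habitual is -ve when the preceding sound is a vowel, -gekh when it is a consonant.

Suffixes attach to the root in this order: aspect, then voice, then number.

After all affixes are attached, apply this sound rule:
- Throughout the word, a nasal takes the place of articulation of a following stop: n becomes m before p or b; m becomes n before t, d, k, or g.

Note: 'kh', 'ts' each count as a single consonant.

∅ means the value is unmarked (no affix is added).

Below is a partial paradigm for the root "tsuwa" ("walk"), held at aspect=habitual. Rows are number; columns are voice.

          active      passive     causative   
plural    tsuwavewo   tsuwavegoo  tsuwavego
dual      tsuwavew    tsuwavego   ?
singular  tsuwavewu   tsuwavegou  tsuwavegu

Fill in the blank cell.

Attach aspect habitual -ve (after vowel 'a') → tsuwave.
Attach voice causative -g → tsuwaveg.
number = dual: zero marking, form stays tsuwaveg.
Nasal assimilation: no change.

tsuwaveg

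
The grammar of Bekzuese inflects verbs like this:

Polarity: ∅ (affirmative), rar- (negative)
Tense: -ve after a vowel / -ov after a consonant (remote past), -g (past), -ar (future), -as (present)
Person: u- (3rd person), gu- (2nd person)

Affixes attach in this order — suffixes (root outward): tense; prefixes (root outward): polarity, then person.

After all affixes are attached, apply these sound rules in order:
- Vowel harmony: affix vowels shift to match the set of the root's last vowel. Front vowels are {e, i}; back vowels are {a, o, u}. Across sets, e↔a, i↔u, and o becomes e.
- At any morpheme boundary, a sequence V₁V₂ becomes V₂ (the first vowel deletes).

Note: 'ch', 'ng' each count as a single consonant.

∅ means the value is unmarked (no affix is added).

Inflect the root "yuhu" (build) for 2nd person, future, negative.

Attach polarity negative rar- → raryuhu.
Attach person 2nd person gu- → guraryuhu.
Attach tense future -ar → guraryuhuar.
Vowel harmony: no change.
Apply vowel deletion: guraryuhuar → guraryuhar.

guraryuhar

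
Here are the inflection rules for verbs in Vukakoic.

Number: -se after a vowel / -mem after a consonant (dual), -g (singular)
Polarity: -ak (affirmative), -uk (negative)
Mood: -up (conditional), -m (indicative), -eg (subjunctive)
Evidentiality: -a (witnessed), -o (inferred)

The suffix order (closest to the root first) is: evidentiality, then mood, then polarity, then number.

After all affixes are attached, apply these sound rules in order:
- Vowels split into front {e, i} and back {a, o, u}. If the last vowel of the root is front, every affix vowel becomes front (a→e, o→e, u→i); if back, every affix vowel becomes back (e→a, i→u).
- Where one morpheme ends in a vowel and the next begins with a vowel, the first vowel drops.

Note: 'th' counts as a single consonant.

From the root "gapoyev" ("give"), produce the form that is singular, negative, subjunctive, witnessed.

gapoyevegikg

Attach evidentiality witnessed -a → gapoyeva.
Attach mood subjunctive -eg → gapoyevaeg.
Attach polarity negative -uk → gapoyevaeguk.
Attach number singular -g → gapoyevaegukg.
Apply vowel harmony: gapoyevaegukg → gapoyeveegikg.
Apply vowel deletion: gapoyeveegikg → gapoyevegikg.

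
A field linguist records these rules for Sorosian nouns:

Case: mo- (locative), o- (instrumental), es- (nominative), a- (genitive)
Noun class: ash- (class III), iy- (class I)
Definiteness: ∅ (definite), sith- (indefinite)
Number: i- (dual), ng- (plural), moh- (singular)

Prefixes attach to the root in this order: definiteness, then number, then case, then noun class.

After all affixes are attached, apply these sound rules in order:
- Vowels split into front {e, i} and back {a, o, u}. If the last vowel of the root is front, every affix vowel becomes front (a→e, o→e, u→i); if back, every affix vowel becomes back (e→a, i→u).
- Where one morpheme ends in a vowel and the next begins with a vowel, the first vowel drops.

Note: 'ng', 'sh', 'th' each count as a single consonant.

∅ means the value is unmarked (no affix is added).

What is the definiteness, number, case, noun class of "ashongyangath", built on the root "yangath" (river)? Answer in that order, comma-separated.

Segment: ash-o-ng-yangath.
definiteness: ∅ → definite.
number: ng- → plural.
case: o- → instrumental.
noun class: ash- → class III.

definite, plural, instrumental, class III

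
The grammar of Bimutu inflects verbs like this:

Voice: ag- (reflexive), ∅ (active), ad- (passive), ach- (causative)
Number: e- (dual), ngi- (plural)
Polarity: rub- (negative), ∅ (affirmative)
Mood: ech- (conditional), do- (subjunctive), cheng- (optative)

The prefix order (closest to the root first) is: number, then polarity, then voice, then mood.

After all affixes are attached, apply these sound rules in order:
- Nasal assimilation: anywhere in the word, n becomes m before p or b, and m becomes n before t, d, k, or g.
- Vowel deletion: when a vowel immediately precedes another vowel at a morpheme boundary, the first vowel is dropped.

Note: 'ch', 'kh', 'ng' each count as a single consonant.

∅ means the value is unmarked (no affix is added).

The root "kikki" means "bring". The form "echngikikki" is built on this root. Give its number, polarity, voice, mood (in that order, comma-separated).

Segment: ech-ngi-kikki.
number: ngi- → plural.
polarity: ∅ → affirmative.
voice: ∅ → active.
mood: ech- → conditional.

plural, affirmative, active, conditional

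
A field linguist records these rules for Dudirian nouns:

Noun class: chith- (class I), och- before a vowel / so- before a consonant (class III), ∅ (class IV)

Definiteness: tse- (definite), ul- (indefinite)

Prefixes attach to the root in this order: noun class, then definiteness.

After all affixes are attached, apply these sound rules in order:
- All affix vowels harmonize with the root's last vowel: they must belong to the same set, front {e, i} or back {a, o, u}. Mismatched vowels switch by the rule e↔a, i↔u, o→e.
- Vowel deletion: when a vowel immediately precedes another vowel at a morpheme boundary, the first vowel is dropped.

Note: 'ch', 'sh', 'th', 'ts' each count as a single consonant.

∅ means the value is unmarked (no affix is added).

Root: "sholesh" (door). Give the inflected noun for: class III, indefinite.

ilsesholesh

Attach noun class class III so- (before consonant 'sh') → sosholesh.
Attach definiteness indefinite ul- → ulsosholesh.
Apply vowel harmony: ulsosholesh → ilsesholesh.
Vowel deletion: no change.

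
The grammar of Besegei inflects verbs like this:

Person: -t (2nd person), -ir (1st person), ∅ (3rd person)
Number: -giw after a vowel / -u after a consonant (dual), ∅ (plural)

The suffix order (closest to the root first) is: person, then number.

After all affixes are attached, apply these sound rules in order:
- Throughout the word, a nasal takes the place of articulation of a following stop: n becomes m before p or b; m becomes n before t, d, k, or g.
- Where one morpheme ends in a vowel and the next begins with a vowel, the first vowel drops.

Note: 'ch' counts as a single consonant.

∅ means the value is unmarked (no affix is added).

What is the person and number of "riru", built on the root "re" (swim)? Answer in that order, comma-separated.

1st person, dual

Segment: re-ir-u.
person: -ir → 1st person.
number: -giw/u → dual.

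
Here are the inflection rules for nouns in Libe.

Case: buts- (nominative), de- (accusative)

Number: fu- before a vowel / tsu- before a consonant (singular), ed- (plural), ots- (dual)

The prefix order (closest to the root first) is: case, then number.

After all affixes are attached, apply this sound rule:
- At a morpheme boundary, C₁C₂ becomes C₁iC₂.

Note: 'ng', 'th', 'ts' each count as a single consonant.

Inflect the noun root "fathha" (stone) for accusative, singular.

tsudefathha

Attach case accusative de- → defathha.
Attach number singular tsu- (before consonant 'd') → tsudefathha.
Epenthesis: no change.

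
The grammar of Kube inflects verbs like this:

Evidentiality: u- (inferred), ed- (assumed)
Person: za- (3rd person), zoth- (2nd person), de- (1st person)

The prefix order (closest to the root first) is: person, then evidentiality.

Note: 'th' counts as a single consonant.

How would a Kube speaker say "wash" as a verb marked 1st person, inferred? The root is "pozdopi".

Attach person 1st person de- → depozdopi.
Attach evidentiality inferred u- → udepozdopi.

udepozdopi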